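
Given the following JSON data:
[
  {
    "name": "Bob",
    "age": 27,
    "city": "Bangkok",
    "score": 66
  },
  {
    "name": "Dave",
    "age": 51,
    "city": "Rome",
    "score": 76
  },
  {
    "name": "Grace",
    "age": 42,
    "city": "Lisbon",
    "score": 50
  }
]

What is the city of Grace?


Looking up record where name = Grace
Record index: 2
Field 'city' = Lisbon

ANSWER: Lisbon


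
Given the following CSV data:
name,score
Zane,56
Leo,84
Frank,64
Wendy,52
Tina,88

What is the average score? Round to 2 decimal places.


Scores: 56, 84, 64, 52, 88
Sum = 344
Count = 5
Average = 344 / 5 = 68.80

ANSWER: 68.80


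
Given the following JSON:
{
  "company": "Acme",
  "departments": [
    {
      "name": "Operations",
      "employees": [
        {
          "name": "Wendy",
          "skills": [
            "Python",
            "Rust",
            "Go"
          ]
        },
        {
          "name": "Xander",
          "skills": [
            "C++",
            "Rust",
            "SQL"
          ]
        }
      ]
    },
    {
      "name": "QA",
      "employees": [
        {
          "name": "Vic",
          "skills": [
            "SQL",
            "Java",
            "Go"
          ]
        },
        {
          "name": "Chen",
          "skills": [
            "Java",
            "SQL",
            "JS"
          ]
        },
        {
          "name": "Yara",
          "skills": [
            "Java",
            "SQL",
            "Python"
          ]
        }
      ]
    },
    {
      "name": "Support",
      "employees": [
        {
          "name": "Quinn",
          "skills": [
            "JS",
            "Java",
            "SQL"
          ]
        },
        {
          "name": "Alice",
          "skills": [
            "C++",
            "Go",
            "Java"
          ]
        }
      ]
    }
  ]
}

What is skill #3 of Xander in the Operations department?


Path: departments[0].employees[1].skills[2]
Value: SQL

ANSWER: SQL


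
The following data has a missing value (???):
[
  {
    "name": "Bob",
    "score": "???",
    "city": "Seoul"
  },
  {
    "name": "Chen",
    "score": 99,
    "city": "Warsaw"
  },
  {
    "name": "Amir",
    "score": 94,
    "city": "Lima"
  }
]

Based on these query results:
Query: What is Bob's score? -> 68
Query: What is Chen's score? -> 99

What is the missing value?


The missing value is Bob's score
From query: Bob's score = 68

ANSWER: 68


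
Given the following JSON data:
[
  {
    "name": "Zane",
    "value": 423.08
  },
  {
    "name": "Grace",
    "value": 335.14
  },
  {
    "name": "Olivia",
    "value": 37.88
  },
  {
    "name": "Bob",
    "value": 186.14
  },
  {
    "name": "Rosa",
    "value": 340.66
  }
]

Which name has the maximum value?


Comparing values:
  Zane: 423.08
  Grace: 335.14
  Olivia: 37.88
  Bob: 186.14
  Rosa: 340.66
Maximum: Zane (423.08)

ANSWER: Zane


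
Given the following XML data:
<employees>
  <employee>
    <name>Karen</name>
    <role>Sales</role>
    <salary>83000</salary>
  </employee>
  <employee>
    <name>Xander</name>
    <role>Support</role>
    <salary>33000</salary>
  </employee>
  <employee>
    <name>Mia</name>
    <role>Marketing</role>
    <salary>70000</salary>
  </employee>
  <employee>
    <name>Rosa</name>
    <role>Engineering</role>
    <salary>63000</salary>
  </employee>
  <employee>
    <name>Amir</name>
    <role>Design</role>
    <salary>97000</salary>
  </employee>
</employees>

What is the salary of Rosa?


Searching for <employee> with <name>Rosa</name>
Found at position 4
<salary>63000</salary>

ANSWER: 63000


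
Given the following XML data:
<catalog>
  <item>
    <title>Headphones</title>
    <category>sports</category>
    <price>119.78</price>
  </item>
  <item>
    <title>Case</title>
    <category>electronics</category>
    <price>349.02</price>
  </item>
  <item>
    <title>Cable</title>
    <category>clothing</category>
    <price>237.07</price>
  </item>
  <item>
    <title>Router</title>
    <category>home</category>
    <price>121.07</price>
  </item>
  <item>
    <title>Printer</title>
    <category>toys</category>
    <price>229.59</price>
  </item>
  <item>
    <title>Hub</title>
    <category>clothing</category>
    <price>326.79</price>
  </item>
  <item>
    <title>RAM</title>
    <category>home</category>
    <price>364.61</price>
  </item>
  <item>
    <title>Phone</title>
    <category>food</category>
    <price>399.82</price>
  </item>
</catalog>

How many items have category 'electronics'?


Scanning <item> elements for <category>electronics</category>:
  Item 2: Case -> MATCH
Count: 1

ANSWER: 1


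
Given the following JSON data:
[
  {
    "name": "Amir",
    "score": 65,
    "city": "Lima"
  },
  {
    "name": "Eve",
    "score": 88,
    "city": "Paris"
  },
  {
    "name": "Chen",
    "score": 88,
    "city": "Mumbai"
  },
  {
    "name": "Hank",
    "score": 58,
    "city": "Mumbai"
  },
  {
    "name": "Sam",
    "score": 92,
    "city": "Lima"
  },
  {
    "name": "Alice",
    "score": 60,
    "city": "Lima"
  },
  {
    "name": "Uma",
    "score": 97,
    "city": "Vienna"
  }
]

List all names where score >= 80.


Filtering records where score >= 80:
  Amir (score=65) -> no
  Eve (score=88) -> YES
  Chen (score=88) -> YES
  Hank (score=58) -> no
  Sam (score=92) -> YES
  Alice (score=60) -> no
  Uma (score=97) -> YES


ANSWER: Eve, Chen, Sam, Uma


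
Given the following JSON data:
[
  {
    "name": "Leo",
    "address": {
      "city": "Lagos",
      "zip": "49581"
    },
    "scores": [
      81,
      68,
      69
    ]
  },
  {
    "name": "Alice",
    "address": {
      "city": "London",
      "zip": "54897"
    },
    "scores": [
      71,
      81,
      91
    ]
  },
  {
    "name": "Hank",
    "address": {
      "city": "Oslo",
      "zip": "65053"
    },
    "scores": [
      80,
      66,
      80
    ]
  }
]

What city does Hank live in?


Path: records[2].address.city
Value: Oslo

ANSWER: Oslo


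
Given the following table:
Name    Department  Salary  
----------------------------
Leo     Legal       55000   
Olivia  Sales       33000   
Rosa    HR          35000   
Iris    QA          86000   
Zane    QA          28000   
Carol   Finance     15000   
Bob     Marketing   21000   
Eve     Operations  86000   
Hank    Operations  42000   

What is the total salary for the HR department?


HR department members:
  Rosa: 35000
Total = 35000 = 35000

ANSWER: 35000


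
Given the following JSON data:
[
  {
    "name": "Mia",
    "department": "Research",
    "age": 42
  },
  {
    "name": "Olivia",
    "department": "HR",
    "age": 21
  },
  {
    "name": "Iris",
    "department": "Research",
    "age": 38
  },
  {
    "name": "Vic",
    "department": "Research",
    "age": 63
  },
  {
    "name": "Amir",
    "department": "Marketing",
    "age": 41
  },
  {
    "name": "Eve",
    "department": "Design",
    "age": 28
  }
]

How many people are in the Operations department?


Scanning records for department = Operations
  No matches found
Count: 0

ANSWER: 0


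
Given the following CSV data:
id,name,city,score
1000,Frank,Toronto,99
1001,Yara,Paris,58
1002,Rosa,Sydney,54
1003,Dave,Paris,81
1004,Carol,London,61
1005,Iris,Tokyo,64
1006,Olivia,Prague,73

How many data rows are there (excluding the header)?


Counting rows (excluding header):
Header: id,name,city,score
Data rows: 7

ANSWER: 7


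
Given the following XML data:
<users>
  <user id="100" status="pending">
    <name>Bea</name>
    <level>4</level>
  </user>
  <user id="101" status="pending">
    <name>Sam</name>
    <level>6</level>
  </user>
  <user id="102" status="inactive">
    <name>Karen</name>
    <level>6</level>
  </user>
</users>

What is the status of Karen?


Finding user with name = Karen
user id="102" status="inactive"

ANSWER: inactive


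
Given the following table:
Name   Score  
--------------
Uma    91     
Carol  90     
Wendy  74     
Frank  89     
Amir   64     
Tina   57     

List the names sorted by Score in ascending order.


Sorting by Score (ascending):
  Tina: 57
  Amir: 64
  Wendy: 74
  Frank: 89
  Carol: 90
  Uma: 91


ANSWER: Tina, Amir, Wendy, Frank, Carol, Uma


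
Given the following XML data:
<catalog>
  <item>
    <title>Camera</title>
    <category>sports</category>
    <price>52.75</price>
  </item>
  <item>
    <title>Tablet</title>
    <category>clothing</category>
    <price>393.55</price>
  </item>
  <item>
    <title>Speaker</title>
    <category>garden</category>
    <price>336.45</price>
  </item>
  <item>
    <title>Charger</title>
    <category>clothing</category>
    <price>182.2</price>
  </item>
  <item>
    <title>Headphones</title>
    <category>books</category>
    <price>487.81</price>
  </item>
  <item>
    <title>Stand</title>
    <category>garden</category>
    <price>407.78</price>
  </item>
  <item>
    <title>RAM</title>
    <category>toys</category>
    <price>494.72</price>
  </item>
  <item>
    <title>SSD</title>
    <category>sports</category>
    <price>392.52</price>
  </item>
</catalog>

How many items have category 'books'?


Scanning <item> elements for <category>books</category>:
  Item 5: Headphones -> MATCH
Count: 1

ANSWER: 1


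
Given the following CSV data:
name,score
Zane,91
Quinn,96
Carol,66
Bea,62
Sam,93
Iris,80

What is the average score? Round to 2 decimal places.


Scores: 91, 96, 66, 62, 93, 80
Sum = 488
Count = 6
Average = 488 / 6 = 81.33

ANSWER: 81.33


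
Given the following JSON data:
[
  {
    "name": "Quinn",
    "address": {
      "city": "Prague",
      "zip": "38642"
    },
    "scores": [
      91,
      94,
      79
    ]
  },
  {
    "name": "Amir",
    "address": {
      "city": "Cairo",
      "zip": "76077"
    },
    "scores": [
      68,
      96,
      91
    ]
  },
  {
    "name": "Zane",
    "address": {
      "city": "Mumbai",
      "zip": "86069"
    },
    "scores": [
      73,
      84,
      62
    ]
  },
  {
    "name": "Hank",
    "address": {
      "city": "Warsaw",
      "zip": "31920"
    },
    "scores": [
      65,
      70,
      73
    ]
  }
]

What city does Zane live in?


Path: records[2].address.city
Value: Mumbai

ANSWER: Mumbai


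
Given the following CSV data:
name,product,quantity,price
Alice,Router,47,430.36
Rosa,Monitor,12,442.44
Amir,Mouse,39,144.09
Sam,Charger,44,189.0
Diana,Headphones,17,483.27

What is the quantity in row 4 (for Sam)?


Row 4: Sam
Column 'quantity' = 44

ANSWER: 44


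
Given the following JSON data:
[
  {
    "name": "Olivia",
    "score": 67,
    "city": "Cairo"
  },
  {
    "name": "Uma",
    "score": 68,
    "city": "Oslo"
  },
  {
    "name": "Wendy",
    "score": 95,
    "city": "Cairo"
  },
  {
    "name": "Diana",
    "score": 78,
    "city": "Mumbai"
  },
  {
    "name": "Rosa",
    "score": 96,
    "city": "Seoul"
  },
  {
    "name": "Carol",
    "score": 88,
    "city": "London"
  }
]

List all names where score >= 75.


Filtering records where score >= 75:
  Olivia (score=67) -> no
  Uma (score=68) -> no
  Wendy (score=95) -> YES
  Diana (score=78) -> YES
  Rosa (score=96) -> YES
  Carol (score=88) -> YES


ANSWER: Wendy, Diana, Rosa, Carol


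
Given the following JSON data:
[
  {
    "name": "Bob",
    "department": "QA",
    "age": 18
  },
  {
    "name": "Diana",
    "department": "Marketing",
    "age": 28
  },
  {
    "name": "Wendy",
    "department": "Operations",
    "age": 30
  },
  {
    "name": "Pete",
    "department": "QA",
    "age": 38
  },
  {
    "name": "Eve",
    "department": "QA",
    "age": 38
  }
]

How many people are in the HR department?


Scanning records for department = HR
  No matches found
Count: 0

ANSWER: 0


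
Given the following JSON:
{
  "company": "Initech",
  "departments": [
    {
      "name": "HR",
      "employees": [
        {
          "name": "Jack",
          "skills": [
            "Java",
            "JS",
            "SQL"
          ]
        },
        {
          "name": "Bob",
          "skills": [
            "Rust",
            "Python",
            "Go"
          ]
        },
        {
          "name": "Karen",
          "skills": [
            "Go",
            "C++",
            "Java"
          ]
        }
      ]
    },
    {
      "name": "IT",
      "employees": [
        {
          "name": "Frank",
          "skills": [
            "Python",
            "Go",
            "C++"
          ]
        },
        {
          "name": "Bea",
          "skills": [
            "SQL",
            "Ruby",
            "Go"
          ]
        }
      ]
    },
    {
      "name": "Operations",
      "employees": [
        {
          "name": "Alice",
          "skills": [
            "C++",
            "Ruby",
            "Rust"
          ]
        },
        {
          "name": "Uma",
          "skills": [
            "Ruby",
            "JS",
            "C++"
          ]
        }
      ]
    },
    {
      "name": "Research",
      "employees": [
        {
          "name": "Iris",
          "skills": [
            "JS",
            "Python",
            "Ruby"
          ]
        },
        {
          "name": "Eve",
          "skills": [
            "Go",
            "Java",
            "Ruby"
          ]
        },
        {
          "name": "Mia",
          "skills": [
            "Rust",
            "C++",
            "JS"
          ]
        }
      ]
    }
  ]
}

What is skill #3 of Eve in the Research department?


Path: departments[3].employees[1].skills[2]
Value: Ruby

ANSWER: Ruby


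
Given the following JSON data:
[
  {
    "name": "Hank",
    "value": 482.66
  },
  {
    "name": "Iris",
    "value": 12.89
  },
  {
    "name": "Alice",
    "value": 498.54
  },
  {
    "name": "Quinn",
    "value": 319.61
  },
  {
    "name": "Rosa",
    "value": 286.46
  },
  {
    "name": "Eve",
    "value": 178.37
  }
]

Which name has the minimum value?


Comparing values:
  Hank: 482.66
  Iris: 12.89
  Alice: 498.54
  Quinn: 319.61
  Rosa: 286.46
  Eve: 178.37
Minimum: Iris (12.89)

ANSWER: Iris


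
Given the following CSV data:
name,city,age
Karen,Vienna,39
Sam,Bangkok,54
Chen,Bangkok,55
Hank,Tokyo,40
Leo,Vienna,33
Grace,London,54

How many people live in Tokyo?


Scanning city column for 'Tokyo':
  Row 4: Hank -> MATCH
Total matches: 1

ANSWER: 1


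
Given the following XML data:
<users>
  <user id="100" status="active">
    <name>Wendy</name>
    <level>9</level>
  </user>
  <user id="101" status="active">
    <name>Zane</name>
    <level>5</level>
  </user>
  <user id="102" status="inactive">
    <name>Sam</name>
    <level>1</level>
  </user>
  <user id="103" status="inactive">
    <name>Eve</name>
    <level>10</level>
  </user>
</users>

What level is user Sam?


Finding user: Sam
<level>1</level>

ANSWER: 1


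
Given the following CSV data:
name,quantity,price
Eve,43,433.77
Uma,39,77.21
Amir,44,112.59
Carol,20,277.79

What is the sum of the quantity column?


Values in 'quantity' column:
  Row 1: 43
  Row 2: 39
  Row 3: 44
  Row 4: 20
Sum = 43 + 39 + 44 + 20 = 146

ANSWER: 146


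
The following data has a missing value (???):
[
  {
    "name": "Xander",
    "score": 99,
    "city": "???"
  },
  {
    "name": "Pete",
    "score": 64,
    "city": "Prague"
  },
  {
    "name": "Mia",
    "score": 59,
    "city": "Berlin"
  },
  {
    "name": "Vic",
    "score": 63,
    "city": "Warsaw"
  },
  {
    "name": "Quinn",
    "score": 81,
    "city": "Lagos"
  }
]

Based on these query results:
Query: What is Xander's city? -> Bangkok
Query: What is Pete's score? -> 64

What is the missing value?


The missing value is Xander's city
From query: Xander's city = Bangkok

ANSWER: Bangkok


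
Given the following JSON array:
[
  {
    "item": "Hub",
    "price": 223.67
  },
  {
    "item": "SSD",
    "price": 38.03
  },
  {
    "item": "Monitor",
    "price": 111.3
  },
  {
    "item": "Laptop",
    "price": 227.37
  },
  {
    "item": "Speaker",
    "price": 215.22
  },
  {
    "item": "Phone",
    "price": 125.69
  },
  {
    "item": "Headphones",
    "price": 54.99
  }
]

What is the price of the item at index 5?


Array index 5 -> Phone
price = 125.69

ANSWER: 125.69


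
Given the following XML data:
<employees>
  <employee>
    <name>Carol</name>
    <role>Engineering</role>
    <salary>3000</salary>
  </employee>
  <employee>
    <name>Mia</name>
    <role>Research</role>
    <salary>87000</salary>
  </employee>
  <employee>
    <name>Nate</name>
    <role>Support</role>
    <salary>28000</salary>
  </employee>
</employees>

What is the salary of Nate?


Searching for <employee> with <name>Nate</name>
Found at position 3
<salary>28000</salary>

ANSWER: 28000


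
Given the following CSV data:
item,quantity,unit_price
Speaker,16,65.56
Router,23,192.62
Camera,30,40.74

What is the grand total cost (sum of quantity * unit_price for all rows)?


Computing row totals:
  Speaker: 16 * 65.56 = 1048.96
  Router: 23 * 192.62 = 4430.26
  Camera: 30 * 40.74 = 1222.2
Grand total = 1048.96 + 4430.26 + 1222.2 = 6701.42

ANSWER: 6701.42


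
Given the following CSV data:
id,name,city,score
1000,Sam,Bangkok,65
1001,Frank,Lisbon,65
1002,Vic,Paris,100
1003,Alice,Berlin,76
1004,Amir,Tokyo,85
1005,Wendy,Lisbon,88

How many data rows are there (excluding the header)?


Counting rows (excluding header):
Header: id,name,city,score
Data rows: 6

ANSWER: 6


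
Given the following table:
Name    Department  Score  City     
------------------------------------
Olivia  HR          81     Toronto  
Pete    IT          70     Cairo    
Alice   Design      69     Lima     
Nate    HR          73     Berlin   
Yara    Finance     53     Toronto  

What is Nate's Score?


Row 4: Nate
Score = 73

ANSWER: 73


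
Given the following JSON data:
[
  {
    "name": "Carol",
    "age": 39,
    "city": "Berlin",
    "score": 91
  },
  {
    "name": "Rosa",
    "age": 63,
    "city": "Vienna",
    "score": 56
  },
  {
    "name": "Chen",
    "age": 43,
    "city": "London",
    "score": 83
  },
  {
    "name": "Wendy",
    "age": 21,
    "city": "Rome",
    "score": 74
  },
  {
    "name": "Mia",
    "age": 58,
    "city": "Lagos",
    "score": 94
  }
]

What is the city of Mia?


Looking up record where name = Mia
Record index: 4
Field 'city' = Lagos

ANSWER: Lagos


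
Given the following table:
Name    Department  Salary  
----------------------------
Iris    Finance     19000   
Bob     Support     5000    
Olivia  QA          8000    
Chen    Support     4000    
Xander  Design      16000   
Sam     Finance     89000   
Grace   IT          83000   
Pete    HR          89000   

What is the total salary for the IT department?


IT department members:
  Grace: 83000
Total = 83000 = 83000

ANSWER: 83000


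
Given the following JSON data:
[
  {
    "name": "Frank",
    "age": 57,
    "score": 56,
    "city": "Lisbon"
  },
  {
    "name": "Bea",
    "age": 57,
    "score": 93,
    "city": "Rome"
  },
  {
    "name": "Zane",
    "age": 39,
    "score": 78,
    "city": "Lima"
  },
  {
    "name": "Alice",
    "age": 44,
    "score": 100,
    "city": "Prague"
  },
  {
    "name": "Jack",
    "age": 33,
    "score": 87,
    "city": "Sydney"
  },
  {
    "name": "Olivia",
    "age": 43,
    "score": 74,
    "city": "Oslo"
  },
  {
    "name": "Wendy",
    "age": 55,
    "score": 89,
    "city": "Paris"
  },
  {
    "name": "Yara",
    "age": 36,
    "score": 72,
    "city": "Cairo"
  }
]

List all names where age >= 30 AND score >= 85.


Checking both conditions:
  Frank (age=57, score=56) -> no
  Bea (age=57, score=93) -> YES
  Zane (age=39, score=78) -> no
  Alice (age=44, score=100) -> YES
  Jack (age=33, score=87) -> YES
  Olivia (age=43, score=74) -> no
  Wendy (age=55, score=89) -> YES
  Yara (age=36, score=72) -> no


ANSWER: Bea, Alice, Jack, Wendy


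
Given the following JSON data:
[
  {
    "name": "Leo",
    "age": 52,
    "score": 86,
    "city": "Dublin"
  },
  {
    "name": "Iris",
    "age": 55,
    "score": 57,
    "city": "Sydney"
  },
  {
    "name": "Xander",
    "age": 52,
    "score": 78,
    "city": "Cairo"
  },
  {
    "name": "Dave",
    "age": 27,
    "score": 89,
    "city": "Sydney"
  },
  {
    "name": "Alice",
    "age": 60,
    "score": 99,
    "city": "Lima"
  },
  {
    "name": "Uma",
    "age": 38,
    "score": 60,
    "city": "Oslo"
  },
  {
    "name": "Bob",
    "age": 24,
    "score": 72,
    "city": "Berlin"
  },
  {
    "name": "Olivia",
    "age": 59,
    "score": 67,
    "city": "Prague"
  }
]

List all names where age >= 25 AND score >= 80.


Checking both conditions:
  Leo (age=52, score=86) -> YES
  Iris (age=55, score=57) -> no
  Xander (age=52, score=78) -> no
  Dave (age=27, score=89) -> YES
  Alice (age=60, score=99) -> YES
  Uma (age=38, score=60) -> no
  Bob (age=24, score=72) -> no
  Olivia (age=59, score=67) -> no


ANSWER: Leo, Dave, Alice


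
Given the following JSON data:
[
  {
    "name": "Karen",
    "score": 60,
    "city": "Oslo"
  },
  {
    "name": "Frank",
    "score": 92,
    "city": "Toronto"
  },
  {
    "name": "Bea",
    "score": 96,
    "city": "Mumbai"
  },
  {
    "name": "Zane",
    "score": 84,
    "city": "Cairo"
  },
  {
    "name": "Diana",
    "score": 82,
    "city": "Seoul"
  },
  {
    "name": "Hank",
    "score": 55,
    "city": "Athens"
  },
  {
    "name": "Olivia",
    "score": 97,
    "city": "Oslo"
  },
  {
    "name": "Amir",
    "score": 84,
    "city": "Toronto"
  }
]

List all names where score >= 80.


Filtering records where score >= 80:
  Karen (score=60) -> no
  Frank (score=92) -> YES
  Bea (score=96) -> YES
  Zane (score=84) -> YES
  Diana (score=82) -> YES
  Hank (score=55) -> no
  Olivia (score=97) -> YES
  Amir (score=84) -> YES


ANSWER: Frank, Bea, Zane, Diana, Olivia, Amir


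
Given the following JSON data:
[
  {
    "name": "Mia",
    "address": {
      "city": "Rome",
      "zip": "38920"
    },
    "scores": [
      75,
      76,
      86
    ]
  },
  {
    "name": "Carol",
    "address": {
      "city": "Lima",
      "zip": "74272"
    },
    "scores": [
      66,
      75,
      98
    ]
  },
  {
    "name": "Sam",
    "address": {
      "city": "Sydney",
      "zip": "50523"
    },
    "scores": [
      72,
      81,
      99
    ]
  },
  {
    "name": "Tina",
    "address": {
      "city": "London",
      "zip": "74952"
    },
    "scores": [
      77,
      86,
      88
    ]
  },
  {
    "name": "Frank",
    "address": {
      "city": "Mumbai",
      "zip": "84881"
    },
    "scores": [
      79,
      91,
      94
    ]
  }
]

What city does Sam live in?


Path: records[2].address.city
Value: Sydney

ANSWER: Sydney


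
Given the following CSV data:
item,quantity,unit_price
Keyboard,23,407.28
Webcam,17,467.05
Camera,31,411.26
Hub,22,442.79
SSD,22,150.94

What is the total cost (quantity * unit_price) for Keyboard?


Row: Keyboard
quantity = 23
unit_price = 407.28
total = 23 * 407.28 = 9367.44

ANSWER: 9367.44


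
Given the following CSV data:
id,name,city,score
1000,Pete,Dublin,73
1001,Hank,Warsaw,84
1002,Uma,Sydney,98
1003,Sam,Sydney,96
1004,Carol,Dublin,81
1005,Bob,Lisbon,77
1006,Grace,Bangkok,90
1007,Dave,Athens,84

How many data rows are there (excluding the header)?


Counting rows (excluding header):
Header: id,name,city,score
Data rows: 8

ANSWER: 8


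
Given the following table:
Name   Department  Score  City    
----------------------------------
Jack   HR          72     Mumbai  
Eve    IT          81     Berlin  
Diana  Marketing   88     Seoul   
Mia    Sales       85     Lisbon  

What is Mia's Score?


Row 4: Mia
Score = 85

ANSWER: 85


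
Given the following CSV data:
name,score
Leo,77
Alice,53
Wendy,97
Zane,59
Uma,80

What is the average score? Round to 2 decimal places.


Scores: 77, 53, 97, 59, 80
Sum = 366
Count = 5
Average = 366 / 5 = 73.20

ANSWER: 73.20


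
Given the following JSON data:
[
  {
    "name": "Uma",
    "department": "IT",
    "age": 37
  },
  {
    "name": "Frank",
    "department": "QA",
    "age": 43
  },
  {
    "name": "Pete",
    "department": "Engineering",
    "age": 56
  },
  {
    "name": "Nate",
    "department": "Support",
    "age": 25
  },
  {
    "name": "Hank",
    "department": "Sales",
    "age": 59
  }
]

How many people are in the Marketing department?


Scanning records for department = Marketing
  No matches found
Count: 0

ANSWER: 0


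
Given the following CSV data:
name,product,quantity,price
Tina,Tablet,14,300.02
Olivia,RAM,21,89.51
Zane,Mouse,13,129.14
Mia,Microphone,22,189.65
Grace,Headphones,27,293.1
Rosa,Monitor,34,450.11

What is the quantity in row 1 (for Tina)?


Row 1: Tina
Column 'quantity' = 14

ANSWER: 14


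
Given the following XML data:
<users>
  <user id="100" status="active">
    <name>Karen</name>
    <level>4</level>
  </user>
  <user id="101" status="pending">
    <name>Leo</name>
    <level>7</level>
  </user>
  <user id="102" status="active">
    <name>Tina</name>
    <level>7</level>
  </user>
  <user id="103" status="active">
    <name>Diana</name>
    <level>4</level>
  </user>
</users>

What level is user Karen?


Finding user: Karen
<level>4</level>

ANSWER: 4


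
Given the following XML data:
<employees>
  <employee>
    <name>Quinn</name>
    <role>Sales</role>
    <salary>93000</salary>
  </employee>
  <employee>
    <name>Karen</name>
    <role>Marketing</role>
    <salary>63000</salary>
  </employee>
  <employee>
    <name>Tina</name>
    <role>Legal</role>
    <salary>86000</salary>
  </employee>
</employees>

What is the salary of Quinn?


Searching for <employee> with <name>Quinn</name>
Found at position 1
<salary>93000</salary>

ANSWER: 93000


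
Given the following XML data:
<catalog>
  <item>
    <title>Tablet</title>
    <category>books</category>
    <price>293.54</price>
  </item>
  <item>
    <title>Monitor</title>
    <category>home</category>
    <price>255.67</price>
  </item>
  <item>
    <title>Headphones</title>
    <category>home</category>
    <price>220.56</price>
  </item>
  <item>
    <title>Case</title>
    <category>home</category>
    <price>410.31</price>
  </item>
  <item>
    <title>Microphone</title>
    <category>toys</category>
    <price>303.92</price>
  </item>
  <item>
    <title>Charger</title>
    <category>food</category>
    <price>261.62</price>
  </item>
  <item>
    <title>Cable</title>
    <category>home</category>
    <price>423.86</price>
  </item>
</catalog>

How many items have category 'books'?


Scanning <item> elements for <category>books</category>:
  Item 1: Tablet -> MATCH
Count: 1

ANSWER: 1


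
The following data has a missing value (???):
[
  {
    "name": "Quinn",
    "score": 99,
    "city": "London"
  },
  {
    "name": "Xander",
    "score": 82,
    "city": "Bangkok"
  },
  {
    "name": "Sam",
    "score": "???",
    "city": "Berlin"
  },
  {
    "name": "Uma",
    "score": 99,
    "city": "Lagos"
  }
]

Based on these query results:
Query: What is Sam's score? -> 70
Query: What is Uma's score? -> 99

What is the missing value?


The missing value is Sam's score
From query: Sam's score = 70

ANSWER: 70


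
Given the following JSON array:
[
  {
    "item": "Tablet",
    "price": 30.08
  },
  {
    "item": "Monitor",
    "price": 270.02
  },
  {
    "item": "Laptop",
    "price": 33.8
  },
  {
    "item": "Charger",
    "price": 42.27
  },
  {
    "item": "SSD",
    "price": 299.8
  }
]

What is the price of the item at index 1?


Array index 1 -> Monitor
price = 270.02

ANSWER: 270.02


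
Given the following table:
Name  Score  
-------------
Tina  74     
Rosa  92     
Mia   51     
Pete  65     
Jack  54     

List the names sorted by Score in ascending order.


Sorting by Score (ascending):
  Mia: 51
  Jack: 54
  Pete: 65
  Tina: 74
  Rosa: 92


ANSWER: Mia, Jack, Pete, Tina, Rosa


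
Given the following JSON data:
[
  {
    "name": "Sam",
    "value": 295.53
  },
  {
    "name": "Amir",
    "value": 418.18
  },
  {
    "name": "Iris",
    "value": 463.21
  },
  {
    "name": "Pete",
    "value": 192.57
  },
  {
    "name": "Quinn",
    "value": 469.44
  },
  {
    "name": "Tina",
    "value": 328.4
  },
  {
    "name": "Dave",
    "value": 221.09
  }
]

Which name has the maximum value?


Comparing values:
  Sam: 295.53
  Amir: 418.18
  Iris: 463.21
  Pete: 192.57
  Quinn: 469.44
  Tina: 328.4
  Dave: 221.09
Maximum: Quinn (469.44)

ANSWER: Quinn


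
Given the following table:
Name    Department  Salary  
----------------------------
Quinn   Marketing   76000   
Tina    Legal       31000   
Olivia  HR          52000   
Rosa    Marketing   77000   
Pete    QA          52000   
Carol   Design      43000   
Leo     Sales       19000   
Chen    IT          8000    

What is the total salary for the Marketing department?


Marketing department members:
  Quinn: 76000
  Rosa: 77000
Total = 76000 + 77000 = 153000

ANSWER: 153000


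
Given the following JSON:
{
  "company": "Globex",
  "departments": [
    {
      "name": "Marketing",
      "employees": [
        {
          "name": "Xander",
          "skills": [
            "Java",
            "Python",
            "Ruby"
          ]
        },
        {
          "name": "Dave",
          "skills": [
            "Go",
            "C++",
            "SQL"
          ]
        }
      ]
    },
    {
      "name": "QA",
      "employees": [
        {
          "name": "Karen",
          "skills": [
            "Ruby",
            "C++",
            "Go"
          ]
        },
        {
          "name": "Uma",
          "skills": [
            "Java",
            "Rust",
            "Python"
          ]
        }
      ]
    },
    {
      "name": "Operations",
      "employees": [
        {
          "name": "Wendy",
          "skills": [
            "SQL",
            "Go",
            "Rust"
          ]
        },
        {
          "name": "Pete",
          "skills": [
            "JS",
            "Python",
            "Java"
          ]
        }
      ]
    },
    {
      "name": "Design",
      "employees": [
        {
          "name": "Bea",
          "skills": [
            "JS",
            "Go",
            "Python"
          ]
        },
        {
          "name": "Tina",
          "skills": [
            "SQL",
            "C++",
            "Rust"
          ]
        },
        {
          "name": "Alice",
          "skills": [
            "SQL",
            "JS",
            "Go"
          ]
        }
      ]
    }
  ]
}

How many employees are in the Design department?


Path: departments[3].employees
Count: 3

ANSWER: 3


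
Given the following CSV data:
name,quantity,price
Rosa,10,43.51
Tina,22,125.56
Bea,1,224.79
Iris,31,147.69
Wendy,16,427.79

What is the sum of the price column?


Values in 'price' column:
  Row 1: 43.51
  Row 2: 125.56
  Row 3: 224.79
  Row 4: 147.69
  Row 5: 427.79
Sum = 43.51 + 125.56 + 224.79 + 147.69 + 427.79 = 969.34

ANSWER: 969.34


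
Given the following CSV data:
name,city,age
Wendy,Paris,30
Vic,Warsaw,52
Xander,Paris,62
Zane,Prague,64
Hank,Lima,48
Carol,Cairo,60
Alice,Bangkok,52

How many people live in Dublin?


Scanning city column for 'Dublin':
Total matches: 0

ANSWER: 0


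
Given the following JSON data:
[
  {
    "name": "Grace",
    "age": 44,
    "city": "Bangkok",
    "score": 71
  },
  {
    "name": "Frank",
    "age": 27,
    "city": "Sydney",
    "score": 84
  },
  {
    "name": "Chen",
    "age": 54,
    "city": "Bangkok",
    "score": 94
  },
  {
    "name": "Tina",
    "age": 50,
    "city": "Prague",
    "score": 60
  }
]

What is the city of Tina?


Looking up record where name = Tina
Record index: 3
Field 'city' = Prague

ANSWER: Prague


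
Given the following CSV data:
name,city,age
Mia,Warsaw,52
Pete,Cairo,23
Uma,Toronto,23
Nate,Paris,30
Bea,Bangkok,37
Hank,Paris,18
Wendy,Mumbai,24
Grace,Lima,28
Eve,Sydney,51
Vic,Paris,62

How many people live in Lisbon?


Scanning city column for 'Lisbon':
Total matches: 0

ANSWER: 0


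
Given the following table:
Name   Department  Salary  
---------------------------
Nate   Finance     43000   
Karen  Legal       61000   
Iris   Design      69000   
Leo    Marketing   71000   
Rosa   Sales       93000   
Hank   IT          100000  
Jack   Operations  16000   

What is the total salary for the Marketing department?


Marketing department members:
  Leo: 71000
Total = 71000 = 71000

ANSWER: 71000


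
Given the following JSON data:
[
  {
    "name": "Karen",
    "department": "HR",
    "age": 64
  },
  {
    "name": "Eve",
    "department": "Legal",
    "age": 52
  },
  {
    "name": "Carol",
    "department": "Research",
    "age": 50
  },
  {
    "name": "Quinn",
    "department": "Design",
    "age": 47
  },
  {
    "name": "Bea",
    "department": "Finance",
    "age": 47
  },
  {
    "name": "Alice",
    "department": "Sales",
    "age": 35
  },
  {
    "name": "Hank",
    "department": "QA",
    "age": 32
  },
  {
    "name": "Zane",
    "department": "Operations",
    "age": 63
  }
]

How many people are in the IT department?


Scanning records for department = IT
  No matches found
Count: 0

ANSWER: 0


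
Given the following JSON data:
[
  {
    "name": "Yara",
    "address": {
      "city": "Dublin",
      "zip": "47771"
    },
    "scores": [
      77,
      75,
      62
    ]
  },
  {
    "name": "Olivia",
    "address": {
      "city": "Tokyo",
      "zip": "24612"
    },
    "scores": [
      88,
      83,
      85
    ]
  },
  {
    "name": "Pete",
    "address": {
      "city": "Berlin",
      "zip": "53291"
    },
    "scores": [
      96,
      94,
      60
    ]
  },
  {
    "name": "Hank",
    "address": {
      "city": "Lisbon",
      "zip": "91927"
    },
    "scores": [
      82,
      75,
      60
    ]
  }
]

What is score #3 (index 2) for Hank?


Path: records[3].scores[2]
Value: 60

ANSWER: 60


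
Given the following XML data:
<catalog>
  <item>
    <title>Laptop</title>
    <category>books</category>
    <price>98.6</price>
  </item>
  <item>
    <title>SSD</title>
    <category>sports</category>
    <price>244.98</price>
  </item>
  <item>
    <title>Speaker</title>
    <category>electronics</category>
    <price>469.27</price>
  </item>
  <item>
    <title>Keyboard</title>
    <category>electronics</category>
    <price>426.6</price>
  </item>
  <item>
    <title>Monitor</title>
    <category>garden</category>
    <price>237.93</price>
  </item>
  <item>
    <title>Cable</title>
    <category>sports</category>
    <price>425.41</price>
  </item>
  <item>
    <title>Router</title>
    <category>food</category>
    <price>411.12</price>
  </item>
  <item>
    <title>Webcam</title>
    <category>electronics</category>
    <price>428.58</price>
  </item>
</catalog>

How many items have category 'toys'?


Scanning <item> elements for <category>toys</category>:
Count: 0

ANSWER: 0


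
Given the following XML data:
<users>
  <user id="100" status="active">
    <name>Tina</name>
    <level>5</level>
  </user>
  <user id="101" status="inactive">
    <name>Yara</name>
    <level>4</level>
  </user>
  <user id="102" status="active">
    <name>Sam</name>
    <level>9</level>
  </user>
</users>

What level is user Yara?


Finding user: Yara
<level>4</level>

ANSWER: 4


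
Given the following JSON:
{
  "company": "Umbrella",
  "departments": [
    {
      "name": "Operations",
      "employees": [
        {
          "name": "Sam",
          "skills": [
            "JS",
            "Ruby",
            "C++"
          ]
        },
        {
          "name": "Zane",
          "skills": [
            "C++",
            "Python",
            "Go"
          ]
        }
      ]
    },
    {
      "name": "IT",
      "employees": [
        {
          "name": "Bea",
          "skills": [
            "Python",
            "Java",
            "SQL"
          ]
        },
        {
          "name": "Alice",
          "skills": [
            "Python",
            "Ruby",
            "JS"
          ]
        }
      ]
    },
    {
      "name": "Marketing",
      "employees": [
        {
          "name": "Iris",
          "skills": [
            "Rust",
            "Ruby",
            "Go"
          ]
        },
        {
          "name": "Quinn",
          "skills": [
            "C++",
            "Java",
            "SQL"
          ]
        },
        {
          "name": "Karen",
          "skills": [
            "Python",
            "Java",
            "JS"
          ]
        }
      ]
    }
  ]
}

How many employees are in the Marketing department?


Path: departments[2].employees
Count: 3

ANSWER: 3


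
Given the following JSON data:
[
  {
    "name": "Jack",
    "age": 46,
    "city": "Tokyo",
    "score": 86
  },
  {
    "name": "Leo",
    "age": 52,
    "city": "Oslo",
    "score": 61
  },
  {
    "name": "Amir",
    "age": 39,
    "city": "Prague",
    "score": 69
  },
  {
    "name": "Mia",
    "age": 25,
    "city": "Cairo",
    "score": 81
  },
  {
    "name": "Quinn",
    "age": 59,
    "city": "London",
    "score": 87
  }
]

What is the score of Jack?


Looking up record where name = Jack
Record index: 0
Field 'score' = 86

ANSWER: 86


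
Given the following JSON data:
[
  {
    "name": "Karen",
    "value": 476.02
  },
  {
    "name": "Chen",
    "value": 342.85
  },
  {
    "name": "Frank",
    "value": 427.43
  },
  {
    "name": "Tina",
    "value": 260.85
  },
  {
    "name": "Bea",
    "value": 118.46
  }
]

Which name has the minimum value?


Comparing values:
  Karen: 476.02
  Chen: 342.85
  Frank: 427.43
  Tina: 260.85
  Bea: 118.46
Minimum: Bea (118.46)

ANSWER: Bea


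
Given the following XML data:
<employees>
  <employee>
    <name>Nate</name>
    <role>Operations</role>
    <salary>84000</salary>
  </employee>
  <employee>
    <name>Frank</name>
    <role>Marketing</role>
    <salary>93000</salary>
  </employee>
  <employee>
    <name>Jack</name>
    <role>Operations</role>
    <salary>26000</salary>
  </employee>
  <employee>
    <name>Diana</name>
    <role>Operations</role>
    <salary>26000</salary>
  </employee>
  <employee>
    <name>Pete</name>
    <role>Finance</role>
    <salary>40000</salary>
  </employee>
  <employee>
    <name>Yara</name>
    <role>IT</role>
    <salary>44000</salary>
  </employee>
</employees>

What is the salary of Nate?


Searching for <employee> with <name>Nate</name>
Found at position 1
<salary>84000</salary>

ANSWER: 84000


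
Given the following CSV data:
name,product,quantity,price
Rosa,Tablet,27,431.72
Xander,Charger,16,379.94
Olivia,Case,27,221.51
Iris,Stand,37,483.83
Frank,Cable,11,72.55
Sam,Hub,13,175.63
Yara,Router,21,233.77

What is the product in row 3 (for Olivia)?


Row 3: Olivia
Column 'product' = Case

ANSWER: Case


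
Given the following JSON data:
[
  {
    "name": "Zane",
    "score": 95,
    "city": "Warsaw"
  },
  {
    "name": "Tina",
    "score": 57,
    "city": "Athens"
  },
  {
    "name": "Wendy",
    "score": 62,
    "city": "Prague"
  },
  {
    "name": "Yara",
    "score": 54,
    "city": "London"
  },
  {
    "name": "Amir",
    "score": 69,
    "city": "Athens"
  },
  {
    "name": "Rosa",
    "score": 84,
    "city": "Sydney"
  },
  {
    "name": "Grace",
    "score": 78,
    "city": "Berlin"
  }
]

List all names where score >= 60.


Filtering records where score >= 60:
  Zane (score=95) -> YES
  Tina (score=57) -> no
  Wendy (score=62) -> YES
  Yara (score=54) -> no
  Amir (score=69) -> YES
  Rosa (score=84) -> YES
  Grace (score=78) -> YES


ANSWER: Zane, Wendy, Amir, Rosa, Grace


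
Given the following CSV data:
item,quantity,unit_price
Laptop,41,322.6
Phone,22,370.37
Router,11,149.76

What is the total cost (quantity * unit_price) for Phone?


Row: Phone
quantity = 22
unit_price = 370.37
total = 22 * 370.37 = 8148.14

ANSWER: 8148.14


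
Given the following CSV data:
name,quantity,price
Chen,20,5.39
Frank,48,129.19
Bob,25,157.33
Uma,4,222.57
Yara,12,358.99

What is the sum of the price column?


Values in 'price' column:
  Row 1: 5.39
  Row 2: 129.19
  Row 3: 157.33
  Row 4: 222.57
  Row 5: 358.99
Sum = 5.39 + 129.19 + 157.33 + 222.57 + 358.99 = 873.47

ANSWER: 873.47


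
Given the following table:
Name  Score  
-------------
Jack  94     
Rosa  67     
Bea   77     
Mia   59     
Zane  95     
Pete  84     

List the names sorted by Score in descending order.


Sorting by Score (descending):
  Zane: 95
  Jack: 94
  Pete: 84
  Bea: 77
  Rosa: 67
  Mia: 59


ANSWER: Zane, Jack, Pete, Bea, Rosa, Mia
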